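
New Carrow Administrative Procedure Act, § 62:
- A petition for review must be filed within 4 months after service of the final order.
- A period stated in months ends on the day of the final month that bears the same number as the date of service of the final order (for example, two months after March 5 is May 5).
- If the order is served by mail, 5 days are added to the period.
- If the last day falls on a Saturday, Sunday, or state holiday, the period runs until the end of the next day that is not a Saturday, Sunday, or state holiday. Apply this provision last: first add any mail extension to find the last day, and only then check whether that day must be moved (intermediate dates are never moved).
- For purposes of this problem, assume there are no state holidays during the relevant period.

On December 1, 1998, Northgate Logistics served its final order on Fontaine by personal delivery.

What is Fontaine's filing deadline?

April 1, 1999

4 months after December 1, 1998 is April 1, 1999.
Service was not by mail, so no mail extension applies.
April 1, 1999 is a Thursday and not a state holiday, so no extension applies.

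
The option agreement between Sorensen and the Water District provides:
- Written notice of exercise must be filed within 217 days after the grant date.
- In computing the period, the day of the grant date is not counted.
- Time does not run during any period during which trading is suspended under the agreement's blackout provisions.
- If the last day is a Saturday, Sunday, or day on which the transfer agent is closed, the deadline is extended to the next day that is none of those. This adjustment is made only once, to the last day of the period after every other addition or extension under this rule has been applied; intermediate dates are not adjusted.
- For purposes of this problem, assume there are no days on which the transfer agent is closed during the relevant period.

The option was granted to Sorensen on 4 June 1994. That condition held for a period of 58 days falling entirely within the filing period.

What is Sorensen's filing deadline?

217 days after 4 June 1994 is January 7, 1995.
Tolling adds 58 days: January 7, 1995 + 58 days = March 6, 1995.
March 6, 1995 is a Monday and not a day on which the transfer agent is closed, so no extension applies.

March 6, 1995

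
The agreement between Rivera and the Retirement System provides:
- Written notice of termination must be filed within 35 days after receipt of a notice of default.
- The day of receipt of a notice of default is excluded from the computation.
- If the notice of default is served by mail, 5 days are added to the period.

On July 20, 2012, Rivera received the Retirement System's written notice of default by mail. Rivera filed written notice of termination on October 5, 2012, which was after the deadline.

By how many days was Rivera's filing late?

35 days after July 20, 2012 is August 24, 2012.
Service was by mail, adding 5 days: August 24, 2012 + 5 days = August 29, 2012.
The deadline is August 29, 2012; from August 29, 2012 to October 5, 2012 is 37 days.

37 days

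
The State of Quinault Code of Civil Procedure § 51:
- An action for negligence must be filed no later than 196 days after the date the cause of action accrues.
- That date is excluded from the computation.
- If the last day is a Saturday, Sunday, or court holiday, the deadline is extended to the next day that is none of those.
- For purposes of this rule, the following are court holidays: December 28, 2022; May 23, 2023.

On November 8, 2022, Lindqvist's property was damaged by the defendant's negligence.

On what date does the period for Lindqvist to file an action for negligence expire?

196 days after November 8, 2022 is May 23, 2023.
May 23, 2023 is a listed holiday. The next qualifying day is May 24, 2023.

May 24, 2023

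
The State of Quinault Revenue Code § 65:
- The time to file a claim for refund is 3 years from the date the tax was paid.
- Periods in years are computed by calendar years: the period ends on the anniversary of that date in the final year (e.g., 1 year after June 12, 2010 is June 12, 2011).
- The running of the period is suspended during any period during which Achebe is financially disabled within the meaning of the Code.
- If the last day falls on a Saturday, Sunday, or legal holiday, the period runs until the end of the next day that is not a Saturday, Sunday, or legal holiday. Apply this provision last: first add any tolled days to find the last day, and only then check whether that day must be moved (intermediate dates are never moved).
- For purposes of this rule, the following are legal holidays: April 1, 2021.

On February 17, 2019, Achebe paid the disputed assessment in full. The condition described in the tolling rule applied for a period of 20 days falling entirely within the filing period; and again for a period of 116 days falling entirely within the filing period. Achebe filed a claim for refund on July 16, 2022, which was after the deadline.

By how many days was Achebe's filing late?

3 years after February 17, 2019 is February 17, 2022.
Tolling adds 20 days: February 17, 2022 + 20 days = March 9, 2022.
Tolling adds 116 days: March 9, 2022 + 116 days = July 3, 2022.
July 3, 2022 is Sunday. The next qualifying day is July 4, 2022.
The deadline is July 4, 2022; from July 4, 2022 to July 16, 2022 is 12 days.

12 days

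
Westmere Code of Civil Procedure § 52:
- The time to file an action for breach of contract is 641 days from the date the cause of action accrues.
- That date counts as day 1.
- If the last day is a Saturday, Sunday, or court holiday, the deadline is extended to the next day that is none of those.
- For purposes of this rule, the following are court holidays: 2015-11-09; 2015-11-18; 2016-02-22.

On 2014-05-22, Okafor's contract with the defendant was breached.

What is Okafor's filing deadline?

Counting 2014-05-22 as day 1, day 641 is February 21, 2016.
February 21, 2016 is Sunday; February 22, 2016 is a listed holiday. The next qualifying day is February 23, 2016.

February 23, 2016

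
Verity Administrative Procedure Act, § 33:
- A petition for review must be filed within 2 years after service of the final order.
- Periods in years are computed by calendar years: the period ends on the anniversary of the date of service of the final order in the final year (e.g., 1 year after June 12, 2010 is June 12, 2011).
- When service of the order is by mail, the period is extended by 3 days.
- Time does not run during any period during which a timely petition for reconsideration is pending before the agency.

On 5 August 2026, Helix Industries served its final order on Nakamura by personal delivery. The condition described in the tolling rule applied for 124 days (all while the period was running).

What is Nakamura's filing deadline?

December 7, 2028

2 years after 5 August 2026 is August 5, 2028.
Service was not by mail, so no mail extension applies.
Tolling adds 124 days: August 5, 2028 + 124 days = December 7, 2028.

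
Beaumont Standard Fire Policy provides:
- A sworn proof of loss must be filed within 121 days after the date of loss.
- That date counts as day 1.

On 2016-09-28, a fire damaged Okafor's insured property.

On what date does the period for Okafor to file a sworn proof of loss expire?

January 26, 2017

Counting 2016-09-28 as day 1, day 121 is January 26, 2017.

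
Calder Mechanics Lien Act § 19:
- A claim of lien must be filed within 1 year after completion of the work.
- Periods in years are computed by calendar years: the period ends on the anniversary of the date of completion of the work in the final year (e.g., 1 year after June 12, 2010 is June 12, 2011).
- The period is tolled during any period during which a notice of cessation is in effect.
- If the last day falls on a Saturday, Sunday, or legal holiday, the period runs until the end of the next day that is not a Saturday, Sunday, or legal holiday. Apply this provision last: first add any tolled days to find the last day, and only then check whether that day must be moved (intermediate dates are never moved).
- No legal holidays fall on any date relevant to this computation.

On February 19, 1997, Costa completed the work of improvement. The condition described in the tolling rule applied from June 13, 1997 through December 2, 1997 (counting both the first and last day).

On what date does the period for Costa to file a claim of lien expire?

1 year after February 19, 1997 is February 19, 1998.
From June 13, 1997 through December 2, 1997 inclusive is 173 days; tolling adds 173 days: February 19, 1998 + 173 days = August 11, 1998.
August 11, 1998 is a Tuesday and not a legal holiday, so no extension applies.

August 11, 1998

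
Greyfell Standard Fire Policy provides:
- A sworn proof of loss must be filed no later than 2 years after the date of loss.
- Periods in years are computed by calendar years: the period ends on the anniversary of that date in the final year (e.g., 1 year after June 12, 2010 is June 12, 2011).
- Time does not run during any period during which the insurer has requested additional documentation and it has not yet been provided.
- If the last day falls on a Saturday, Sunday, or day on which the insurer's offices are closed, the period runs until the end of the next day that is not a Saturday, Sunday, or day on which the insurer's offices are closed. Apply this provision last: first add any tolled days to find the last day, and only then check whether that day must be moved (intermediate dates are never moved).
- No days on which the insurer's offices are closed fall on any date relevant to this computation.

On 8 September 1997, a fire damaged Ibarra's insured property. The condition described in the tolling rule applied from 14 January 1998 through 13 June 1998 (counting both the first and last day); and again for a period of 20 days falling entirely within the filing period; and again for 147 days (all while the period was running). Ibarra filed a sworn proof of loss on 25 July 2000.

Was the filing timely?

No

2 years after 8 September 1997 is September 8, 1999.
From January 14, 1998 through June 13, 1998 inclusive is 151 days; tolling adds 151 days: September 8, 1999 + 151 days = February 6, 2000.
Tolling adds 20 days: February 6, 2000 + 20 days = February 26, 2000.
Tolling adds 147 days: February 26, 2000 + 147 days = July 22, 2000.
July 22, 2000 is Saturday; July 23, 2000 is Sunday. The next qualifying day is July 24, 2000.
The deadline is July 24, 2000; the filing on July 25, 2000 is after that date.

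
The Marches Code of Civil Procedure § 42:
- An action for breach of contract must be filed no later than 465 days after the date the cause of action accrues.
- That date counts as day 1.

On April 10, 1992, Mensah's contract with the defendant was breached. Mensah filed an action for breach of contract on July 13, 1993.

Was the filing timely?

Yes

Counting April 10, 1992 as day 1, day 465 is July 18, 1993.
The deadline is July 18, 1993; the filing on July 13, 1993 is on or before that date.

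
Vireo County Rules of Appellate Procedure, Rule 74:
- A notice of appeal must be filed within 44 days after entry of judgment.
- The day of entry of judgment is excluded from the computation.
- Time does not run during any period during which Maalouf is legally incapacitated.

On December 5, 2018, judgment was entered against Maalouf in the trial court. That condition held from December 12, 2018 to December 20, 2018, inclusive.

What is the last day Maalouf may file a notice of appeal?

January 27, 2019

44 days after December 5, 2018 is January 18, 2019.
From December 12, 2018 through December 20, 2018 inclusive is 9 days; tolling adds 9 days: January 18, 2019 + 9 days = January 27, 2019.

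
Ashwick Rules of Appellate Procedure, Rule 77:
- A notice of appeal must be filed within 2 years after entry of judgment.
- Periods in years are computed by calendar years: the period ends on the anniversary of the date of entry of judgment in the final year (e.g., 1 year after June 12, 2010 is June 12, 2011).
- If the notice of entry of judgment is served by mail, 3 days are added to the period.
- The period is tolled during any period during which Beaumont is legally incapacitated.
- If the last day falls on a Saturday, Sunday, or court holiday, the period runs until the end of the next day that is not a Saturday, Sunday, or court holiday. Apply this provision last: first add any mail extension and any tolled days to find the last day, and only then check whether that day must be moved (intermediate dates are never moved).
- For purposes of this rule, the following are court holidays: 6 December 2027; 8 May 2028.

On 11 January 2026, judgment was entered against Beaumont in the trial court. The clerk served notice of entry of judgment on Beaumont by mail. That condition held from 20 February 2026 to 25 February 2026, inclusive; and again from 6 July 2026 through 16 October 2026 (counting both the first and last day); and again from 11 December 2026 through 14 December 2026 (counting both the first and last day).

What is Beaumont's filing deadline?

2 years after 11 January 2026 is January 11, 2028.
Service was by mail, adding 3 days: January 11, 2028 + 3 days = January 14, 2028.
From February 20, 2026 through February 25, 2026 inclusive is 6 days; tolling adds 6 days: January 14, 2028 + 6 days = January 20, 2028.
From July 6, 2026 through October 16, 2026 inclusive is 103 days; tolling adds 103 days: January 20, 2028 + 103 days = May 2, 2028.
From December 11, 2026 through December 14, 2026 inclusive is 4 days; tolling adds 4 days: May 2, 2028 + 4 days = May 6, 2028.
May 6, 2028 is Saturday; May 7, 2028 is Sunday; May 8, 2028 is a listed holiday. The next qualifying day is May 9, 2028.

May 9, 2028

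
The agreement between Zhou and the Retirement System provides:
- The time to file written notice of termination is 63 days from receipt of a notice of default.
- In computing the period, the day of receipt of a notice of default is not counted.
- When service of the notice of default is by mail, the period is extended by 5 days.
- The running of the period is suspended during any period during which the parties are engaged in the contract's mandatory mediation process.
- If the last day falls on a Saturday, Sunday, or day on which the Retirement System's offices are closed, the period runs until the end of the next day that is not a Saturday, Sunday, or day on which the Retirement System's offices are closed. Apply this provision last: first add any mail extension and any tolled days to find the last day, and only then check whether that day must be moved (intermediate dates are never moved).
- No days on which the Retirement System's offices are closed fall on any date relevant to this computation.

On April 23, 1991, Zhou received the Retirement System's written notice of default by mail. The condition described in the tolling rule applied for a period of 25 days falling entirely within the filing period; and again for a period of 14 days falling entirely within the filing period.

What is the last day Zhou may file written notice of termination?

63 days after April 23, 1991 is June 25, 1991.
Service was by mail, adding 5 days: June 25, 1991 + 5 days = June 30, 1991.
Tolling adds 25 days: June 30, 1991 + 25 days = July 25, 1991.
Tolling adds 14 days: July 25, 1991 + 14 days = August 8, 1991.
August 8, 1991 is a Thursday and not a day on which the Retirement System's offices are closed, so no extension applies.

August 8, 1991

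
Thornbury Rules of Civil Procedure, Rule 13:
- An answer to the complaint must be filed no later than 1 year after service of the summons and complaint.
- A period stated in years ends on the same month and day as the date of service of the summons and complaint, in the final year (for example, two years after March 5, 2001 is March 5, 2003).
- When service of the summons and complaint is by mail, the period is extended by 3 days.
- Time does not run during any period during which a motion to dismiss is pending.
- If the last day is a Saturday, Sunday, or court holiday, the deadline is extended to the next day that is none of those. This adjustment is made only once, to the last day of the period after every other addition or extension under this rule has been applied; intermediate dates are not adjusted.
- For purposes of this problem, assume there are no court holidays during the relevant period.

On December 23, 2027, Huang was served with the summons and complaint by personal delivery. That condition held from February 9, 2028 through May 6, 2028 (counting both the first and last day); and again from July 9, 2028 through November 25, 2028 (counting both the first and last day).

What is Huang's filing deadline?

August 8, 2029

1 year after December 23, 2027 is December 23, 2028.
Service was not by mail, so no mail extension applies.
From February 9, 2028 through May 6, 2028 inclusive is 88 days; tolling adds 88 days: December 23, 2028 + 88 days = March 21, 2029.
From July 9, 2028 through November 25, 2028 inclusive is 140 days; tolling adds 140 days: March 21, 2029 + 140 days = August 8, 2029.
August 8, 2029 is a Wednesday and not a court holiday, so no extension applies.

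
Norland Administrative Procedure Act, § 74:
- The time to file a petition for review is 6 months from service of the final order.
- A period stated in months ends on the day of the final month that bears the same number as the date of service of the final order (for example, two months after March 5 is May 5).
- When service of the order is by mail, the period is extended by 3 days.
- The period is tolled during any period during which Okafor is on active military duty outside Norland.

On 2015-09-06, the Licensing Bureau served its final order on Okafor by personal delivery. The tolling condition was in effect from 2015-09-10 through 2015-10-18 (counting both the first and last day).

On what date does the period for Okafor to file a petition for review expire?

April 14, 2016

6 months after 2015-09-06 is March 6, 2016.
Service was not by mail, so no mail extension applies.
From September 10, 2015 through October 18, 2015 inclusive is 39 days; tolling adds 39 days: March 6, 2016 + 39 days = April 14, 2016.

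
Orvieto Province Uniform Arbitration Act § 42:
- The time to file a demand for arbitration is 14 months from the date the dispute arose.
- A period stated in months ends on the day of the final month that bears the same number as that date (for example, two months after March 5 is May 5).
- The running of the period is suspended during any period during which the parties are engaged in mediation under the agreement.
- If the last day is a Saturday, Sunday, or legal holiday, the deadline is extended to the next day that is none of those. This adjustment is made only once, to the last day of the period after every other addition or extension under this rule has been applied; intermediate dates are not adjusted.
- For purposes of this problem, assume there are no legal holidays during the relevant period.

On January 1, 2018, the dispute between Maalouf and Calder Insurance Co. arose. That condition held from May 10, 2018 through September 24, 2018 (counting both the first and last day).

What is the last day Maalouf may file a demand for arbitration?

14 months after January 1, 2018 is March 1, 2019.
From May 10, 2018 through September 24, 2018 inclusive is 138 days; tolling adds 138 days: March 1, 2019 + 138 days = July 17, 2019.
July 17, 2019 is a Wednesday and not a legal holiday, so no extension applies.

July 17, 2019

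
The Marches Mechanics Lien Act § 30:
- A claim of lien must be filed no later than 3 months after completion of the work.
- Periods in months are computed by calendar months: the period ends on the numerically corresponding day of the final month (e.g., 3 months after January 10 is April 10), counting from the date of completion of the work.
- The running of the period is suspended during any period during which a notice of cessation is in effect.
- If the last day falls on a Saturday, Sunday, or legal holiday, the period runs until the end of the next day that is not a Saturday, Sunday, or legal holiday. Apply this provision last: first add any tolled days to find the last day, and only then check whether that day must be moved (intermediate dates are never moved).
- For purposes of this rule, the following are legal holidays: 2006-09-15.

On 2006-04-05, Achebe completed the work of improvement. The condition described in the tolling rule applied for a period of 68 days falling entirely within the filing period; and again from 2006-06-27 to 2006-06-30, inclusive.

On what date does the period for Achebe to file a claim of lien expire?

September 18, 2006

3 months after 2006-04-05 is July 5, 2006.
Tolling adds 68 days: July 5, 2006 + 68 days = September 11, 2006.
From June 27, 2006 through June 30, 2006 inclusive is 4 days; tolling adds 4 days: September 11, 2006 + 4 days = September 15, 2006.
September 15, 2006 is a listed holiday; September 16, 2006 is Saturday; September 17, 2006 is Sunday. The next qualifying day is September 18, 2006.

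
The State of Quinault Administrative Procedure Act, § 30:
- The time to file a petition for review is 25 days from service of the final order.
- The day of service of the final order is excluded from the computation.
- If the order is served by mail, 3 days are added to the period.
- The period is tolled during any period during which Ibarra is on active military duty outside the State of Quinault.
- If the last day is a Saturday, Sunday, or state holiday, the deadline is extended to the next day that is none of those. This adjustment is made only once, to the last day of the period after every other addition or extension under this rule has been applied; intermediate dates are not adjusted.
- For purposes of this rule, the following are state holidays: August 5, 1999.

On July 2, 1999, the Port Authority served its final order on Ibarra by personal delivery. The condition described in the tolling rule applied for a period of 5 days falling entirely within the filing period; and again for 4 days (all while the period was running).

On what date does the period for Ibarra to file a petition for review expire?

25 days after July 2, 1999 is July 27, 1999.
Service was not by mail, so no mail extension applies.
Tolling adds 5 days: July 27, 1999 + 5 days = August 1, 1999.
Tolling adds 4 days: August 1, 1999 + 4 days = August 5, 1999.
August 5, 1999 is a listed holiday. The next qualifying day is August 6, 1999.

August 6, 1999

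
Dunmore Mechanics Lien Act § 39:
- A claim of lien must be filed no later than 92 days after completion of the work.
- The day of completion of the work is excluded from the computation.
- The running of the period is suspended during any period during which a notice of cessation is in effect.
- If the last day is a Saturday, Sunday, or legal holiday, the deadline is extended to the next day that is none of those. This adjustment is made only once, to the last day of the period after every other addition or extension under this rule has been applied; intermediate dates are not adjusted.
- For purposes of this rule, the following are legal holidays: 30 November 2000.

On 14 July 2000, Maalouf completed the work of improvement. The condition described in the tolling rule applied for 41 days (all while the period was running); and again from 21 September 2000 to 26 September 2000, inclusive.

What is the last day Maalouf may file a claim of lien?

December 1, 2000

92 days after 14 July 2000 is October 14, 2000.
Tolling adds 41 days: October 14, 2000 + 41 days = November 24, 2000.
From September 21, 2000 through September 26, 2000 inclusive is 6 days; tolling adds 6 days: November 24, 2000 + 6 days = November 30, 2000.
November 30, 2000 is a listed holiday. The next qualifying day is December 1, 2000.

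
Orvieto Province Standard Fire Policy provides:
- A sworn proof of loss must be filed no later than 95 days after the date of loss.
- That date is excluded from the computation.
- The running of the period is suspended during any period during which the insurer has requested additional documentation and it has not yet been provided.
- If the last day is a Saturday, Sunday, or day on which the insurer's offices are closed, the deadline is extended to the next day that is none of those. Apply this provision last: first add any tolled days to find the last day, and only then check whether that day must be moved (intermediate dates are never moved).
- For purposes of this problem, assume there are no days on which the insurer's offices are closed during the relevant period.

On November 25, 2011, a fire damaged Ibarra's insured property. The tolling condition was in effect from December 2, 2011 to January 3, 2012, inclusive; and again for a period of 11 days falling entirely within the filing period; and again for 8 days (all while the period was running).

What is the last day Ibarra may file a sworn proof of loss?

95 days after November 25, 2011 is February 28, 2012.
From December 2, 2011 through January 3, 2012 inclusive is 33 days; tolling adds 33 days: February 28, 2012 + 33 days = April 1, 2012.
Tolling adds 11 days: April 1, 2012 + 11 days = April 12, 2012.
Tolling adds 8 days: April 12, 2012 + 8 days = April 20, 2012.
April 20, 2012 is a Friday and not a day on which the insurer's offices are closed, so no extension applies.

April 20, 2012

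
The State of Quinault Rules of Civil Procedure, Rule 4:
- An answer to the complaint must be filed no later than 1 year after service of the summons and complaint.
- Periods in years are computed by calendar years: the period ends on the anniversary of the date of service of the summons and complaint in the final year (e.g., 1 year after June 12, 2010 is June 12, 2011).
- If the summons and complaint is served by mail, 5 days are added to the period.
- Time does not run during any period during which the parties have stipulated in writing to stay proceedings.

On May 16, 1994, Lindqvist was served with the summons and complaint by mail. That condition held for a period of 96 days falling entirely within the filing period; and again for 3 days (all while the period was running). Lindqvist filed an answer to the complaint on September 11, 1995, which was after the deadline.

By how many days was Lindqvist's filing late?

14 days

1 year after May 16, 1994 is May 16, 1995.
Service was by mail, adding 5 days: May 16, 1995 + 5 days = May 21, 1995.
Tolling adds 96 days: May 21, 1995 + 96 days = August 25, 1995.
Tolling adds 3 days: August 25, 1995 + 3 days = August 28, 1995.
The deadline is August 28, 1995; from August 28, 1995 to September 11, 1995 is 14 days.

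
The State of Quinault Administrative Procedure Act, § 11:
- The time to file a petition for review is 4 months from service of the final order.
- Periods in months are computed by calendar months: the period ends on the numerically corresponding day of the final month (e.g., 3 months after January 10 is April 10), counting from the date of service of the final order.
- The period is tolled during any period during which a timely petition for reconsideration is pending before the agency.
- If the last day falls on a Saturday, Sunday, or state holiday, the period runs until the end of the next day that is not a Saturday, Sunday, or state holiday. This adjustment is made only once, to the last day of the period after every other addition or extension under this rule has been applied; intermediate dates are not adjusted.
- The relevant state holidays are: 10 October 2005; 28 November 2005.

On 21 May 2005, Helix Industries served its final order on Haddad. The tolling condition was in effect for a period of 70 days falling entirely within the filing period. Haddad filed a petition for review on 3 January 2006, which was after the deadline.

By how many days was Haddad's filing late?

34 days

4 months after 21 May 2005 is September 21, 2005.
Tolling adds 70 days: September 21, 2005 + 70 days = November 30, 2005.
November 30, 2005 is a Wednesday and not a state holiday, so no extension applies.
The deadline is November 30, 2005; from November 30, 2005 to January 3, 2006 is 34 days.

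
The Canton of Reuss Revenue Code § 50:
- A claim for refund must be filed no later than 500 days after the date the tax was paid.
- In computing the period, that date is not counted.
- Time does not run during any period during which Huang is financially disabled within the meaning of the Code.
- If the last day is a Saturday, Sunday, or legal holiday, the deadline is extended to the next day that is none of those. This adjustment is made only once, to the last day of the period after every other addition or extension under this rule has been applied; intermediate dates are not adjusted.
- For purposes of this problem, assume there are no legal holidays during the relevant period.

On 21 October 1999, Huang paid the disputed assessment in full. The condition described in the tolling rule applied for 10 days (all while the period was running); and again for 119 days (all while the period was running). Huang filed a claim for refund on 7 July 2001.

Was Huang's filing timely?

Yes

500 days after 21 October 1999 is March 4, 2001.
Tolling adds 10 days: March 4, 2001 + 10 days = March 14, 2001.
Tolling adds 119 days: March 14, 2001 + 119 days = July 11, 2001.
July 11, 2001 is a Wednesday and not a legal holiday, so no extension applies.
The deadline is July 11, 2001; the filing on July 7, 2001 is on or before that date.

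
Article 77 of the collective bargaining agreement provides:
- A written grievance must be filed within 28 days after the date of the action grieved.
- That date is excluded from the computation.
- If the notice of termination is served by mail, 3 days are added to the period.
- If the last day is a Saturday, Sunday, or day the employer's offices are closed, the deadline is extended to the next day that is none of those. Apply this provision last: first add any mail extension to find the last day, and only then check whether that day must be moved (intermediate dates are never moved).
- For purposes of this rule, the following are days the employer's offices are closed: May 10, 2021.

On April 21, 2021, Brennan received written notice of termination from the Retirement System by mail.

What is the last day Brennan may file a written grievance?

May 24, 2021

28 days after April 21, 2021 is May 19, 2021.
Service was by mail, adding 3 days: May 19, 2021 + 3 days = May 22, 2021.
May 22, 2021 is Saturday; May 23, 2021 is Sunday. The next qualifying day is May 24, 2021.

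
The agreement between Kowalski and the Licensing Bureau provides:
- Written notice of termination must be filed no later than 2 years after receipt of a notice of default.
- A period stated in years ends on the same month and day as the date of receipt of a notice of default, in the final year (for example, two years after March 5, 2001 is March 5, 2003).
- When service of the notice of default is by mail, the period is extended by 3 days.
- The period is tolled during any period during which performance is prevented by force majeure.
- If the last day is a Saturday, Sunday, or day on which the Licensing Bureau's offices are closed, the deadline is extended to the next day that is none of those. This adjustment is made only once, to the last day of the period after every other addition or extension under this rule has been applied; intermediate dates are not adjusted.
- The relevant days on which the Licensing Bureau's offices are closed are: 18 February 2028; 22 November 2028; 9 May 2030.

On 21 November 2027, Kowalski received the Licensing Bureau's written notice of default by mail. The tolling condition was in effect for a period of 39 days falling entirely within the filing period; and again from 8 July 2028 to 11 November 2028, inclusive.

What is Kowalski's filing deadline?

May 10, 2030

2 years after 21 November 2027 is November 21, 2029.
Service was by mail, adding 3 days: November 21, 2029 + 3 days = November 24, 2029.
Tolling adds 39 days: November 24, 2029 + 39 days = January 2, 2030.
From July 8, 2028 through November 11, 2028 inclusive is 127 days; tolling adds 127 days: January 2, 2030 + 127 days = May 9, 2030.
May 9, 2030 is a listed holiday. The next qualifying day is May 10, 2030.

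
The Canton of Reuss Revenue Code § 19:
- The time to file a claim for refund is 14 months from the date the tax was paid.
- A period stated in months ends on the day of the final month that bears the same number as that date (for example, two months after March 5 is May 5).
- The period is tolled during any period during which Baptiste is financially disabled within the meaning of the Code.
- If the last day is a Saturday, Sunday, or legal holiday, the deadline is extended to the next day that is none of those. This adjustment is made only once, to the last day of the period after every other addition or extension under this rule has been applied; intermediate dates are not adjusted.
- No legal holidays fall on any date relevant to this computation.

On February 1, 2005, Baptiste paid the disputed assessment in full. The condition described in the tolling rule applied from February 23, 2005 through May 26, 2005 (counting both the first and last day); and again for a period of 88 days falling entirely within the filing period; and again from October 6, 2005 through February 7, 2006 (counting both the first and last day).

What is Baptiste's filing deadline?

February 1, 2007

14 months after February 1, 2005 is April 1, 2006.
From February 23, 2005 through May 26, 2005 inclusive is 93 days; tolling adds 93 days: April 1, 2006 + 93 days = July 3, 2006.
Tolling adds 88 days: July 3, 2006 + 88 days = September 29, 2006.
From October 6, 2005 through February 7, 2006 inclusive is 125 days; tolling adds 125 days: September 29, 2006 + 125 days = February 1, 2007.
February 1, 2007 is a Thursday and not a legal holiday, so no extension applies.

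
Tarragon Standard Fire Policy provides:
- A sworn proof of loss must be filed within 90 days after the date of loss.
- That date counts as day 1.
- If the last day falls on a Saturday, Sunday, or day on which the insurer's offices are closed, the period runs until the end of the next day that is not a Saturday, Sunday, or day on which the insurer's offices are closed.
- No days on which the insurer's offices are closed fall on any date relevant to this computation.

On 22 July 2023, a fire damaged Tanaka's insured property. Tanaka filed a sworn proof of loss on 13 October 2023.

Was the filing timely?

Counting 22 July 2023 as day 1, day 90 is October 19, 2023.
October 19, 2023 is a Thursday and not a day on which the insurer's offices are closed, so no extension applies.
The deadline is October 19, 2023; the filing on October 13, 2023 is on or before that date.

Yes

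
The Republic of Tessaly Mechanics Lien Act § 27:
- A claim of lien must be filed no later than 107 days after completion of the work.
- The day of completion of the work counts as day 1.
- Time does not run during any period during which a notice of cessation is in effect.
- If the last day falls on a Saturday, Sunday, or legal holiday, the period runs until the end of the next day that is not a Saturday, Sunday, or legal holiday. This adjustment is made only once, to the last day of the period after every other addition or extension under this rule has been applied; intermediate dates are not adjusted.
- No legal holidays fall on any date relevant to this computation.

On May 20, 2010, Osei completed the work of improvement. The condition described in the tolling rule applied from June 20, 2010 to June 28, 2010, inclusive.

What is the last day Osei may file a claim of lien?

September 13, 2010

Counting May 20, 2010 as day 1, day 107 is September 3, 2010.
From June 20, 2010 through June 28, 2010 inclusive is 9 days; tolling adds 9 days: September 3, 2010 + 9 days = September 12, 2010.
September 12, 2010 is Sunday. The next qualifying day is September 13, 2010.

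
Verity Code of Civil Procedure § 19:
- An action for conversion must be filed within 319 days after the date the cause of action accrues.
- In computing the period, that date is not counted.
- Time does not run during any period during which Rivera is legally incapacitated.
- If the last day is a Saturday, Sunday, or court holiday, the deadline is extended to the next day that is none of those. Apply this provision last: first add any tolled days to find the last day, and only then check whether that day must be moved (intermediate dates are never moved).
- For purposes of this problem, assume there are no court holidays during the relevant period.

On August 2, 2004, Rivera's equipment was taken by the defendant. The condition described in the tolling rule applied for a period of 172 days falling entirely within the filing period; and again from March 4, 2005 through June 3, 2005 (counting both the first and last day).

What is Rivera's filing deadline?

319 days after August 2, 2004 is June 17, 2005.
Tolling adds 172 days: June 17, 2005 + 172 days = December 6, 2005.
From March 4, 2005 through June 3, 2005 inclusive is 92 days; tolling adds 92 days: December 6, 2005 + 92 days = March 8, 2006.
March 8, 2006 is a Wednesday and not a court holiday, so no extension applies.

March 8, 2006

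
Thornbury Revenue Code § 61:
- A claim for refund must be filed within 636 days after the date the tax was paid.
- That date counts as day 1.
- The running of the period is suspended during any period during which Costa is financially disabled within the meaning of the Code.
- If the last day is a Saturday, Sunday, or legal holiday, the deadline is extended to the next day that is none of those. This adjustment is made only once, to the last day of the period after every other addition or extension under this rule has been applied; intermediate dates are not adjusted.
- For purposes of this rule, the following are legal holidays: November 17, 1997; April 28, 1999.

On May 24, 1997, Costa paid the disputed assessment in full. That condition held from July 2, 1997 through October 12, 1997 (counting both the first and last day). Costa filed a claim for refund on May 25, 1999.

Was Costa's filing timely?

Yes

Counting May 24, 1997 as day 1, day 636 is February 18, 1999.
From July 2, 1997 through October 12, 1997 inclusive is 103 days; tolling adds 103 days: February 18, 1999 + 103 days = June 1, 1999.
June 1, 1999 is a Tuesday and not a legal holiday, so no extension applies.
The deadline is June 1, 1999; the filing on May 25, 1999 is on or before that date.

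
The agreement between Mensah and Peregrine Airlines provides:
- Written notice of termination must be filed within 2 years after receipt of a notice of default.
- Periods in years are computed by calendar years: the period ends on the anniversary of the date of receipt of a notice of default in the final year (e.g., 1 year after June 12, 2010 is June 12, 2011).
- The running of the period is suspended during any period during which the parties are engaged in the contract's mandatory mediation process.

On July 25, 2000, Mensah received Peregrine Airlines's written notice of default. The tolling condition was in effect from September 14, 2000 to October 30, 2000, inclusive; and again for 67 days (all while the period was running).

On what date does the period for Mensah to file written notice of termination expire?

2 years after July 25, 2000 is July 25, 2002.
From September 14, 2000 through October 30, 2000 inclusive is 47 days; tolling adds 47 days: July 25, 2002 + 47 days = September 10, 2002.
Tolling adds 67 days: September 10, 2002 + 67 days = November 16, 2002.

November 16, 2002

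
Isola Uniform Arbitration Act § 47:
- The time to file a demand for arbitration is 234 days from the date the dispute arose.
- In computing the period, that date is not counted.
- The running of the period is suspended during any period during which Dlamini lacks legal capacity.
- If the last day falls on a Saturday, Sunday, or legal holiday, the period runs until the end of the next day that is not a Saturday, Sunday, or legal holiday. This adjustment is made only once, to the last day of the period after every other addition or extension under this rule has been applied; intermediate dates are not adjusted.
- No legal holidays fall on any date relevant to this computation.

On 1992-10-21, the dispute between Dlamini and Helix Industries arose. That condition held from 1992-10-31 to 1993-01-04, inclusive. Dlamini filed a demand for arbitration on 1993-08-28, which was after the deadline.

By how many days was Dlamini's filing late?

234 days after 1992-10-21 is June 12, 1993.
From October 31, 1992 through January 4, 1993 inclusive is 66 days; tolling adds 66 days: June 12, 1993 + 66 days = August 17, 1993.
August 17, 1993 is a Tuesday and not a legal holiday, so no extension applies.
The deadline is August 17, 1993; from August 17, 1993 to August 28, 1993 is 11 days.

11 days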